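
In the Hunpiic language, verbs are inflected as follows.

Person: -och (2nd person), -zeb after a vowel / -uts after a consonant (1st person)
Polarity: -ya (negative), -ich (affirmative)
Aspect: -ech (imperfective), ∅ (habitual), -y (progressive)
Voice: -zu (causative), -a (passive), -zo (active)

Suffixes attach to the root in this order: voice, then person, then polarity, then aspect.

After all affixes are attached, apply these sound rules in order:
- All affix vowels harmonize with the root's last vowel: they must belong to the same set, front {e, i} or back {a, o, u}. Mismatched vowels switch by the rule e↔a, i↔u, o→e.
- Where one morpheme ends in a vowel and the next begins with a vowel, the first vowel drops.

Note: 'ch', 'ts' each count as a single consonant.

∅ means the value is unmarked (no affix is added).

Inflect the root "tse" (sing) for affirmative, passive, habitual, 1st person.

tsezebich

Attach voice passive -a → tsea.
Attach person 1st person -zeb (after vowel 'a') → tseazeb.
Attach polarity affirmative -ich → tseazebich.
aspect = habitual: zero marking, form stays tseazebich.
Apply vowel harmony: tseazebich → tseezebich.
Apply vowel deletion: tseezebich → tsezebich.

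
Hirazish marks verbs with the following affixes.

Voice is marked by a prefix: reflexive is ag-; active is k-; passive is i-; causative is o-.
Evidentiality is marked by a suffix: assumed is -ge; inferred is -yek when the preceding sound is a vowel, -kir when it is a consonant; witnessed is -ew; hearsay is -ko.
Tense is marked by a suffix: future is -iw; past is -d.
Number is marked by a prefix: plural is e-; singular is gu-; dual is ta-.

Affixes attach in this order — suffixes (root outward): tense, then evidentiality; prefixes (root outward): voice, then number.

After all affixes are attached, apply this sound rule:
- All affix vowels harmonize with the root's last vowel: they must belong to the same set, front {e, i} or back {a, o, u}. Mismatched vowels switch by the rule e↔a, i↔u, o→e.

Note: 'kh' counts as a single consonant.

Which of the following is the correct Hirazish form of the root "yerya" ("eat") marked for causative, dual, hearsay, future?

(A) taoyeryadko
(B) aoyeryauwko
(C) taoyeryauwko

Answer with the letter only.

Attach tense future -iw → yeryaiw.
Attach evidentiality hearsay -ko → yeryaiwko.
Attach voice causative o- → oyeryaiwko.
Attach number dual ta- → taoyeryaiwko.
Apply vowel harmony: taoyeryaiwko → taoyeryauwko.
So the correct form is taoyeryauwko, option (C).
(B) aoyeryauwko is wrong: it uses plural instead of dual for number.
(A) taoyeryadko is wrong: it uses past instead of future for tense.

C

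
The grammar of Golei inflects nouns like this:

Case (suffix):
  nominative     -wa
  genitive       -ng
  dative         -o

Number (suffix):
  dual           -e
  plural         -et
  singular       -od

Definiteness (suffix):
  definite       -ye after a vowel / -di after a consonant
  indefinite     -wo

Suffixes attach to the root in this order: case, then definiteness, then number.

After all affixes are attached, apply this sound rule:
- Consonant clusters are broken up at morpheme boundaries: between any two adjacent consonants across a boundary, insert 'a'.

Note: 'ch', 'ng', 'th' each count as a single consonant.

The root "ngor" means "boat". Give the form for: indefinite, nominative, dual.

ngorawawoe

Attach case nominative -wa → ngorwa.
Attach definiteness indefinite -wo → ngorwawo.
Attach number dual -e → ngorwawoe.
Apply epenthesis: ngorwawoe → ngorawawoe.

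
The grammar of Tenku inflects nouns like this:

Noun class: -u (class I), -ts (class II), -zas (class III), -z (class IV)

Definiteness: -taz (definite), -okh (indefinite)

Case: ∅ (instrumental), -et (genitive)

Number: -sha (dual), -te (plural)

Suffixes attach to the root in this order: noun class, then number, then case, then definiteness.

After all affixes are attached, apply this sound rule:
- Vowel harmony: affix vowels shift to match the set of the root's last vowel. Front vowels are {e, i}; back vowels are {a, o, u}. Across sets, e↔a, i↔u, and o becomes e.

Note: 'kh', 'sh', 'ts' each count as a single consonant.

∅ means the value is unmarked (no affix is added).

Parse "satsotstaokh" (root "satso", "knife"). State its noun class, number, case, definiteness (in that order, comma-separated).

class II, plural, instrumental, indefinite

Segment: satso-ts-te-okh.
noun class: -ts → class II.
number: -te → plural.
case: ∅ → instrumental.
definiteness: -okh → indefinite.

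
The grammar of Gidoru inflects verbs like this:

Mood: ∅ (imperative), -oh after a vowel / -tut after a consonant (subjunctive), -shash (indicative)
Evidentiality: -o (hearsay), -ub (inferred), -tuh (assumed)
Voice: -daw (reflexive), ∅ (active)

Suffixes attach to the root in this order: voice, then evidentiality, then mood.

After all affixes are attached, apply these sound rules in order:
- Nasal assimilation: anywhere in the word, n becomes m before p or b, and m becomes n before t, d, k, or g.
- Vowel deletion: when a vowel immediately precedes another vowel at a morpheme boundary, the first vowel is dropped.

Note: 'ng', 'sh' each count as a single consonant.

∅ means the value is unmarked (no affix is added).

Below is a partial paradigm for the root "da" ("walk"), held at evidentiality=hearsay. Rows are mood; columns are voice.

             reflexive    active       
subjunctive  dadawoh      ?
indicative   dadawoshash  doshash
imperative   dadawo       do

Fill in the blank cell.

doh

voice = active: zero marking, form stays da.
Attach evidentiality hearsay -o → dao.
Attach mood subjunctive -oh (after vowel 'o') → daooh.
Nasal assimilation: no change.
Apply vowel deletion: daooh → doh.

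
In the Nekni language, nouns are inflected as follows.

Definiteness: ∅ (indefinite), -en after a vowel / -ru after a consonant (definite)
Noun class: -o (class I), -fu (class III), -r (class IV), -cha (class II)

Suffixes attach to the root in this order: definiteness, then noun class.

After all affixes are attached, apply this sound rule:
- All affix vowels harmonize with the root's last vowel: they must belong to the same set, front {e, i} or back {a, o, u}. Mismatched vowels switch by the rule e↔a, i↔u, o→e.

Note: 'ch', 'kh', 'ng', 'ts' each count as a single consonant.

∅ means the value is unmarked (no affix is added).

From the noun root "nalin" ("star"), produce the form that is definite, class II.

Attach definiteness definite -ru (after consonant 'n') → nalinru.
Attach noun class class II -cha → nalinrucha.
Apply vowel harmony: nalinrucha → nalinriche.

nalinriche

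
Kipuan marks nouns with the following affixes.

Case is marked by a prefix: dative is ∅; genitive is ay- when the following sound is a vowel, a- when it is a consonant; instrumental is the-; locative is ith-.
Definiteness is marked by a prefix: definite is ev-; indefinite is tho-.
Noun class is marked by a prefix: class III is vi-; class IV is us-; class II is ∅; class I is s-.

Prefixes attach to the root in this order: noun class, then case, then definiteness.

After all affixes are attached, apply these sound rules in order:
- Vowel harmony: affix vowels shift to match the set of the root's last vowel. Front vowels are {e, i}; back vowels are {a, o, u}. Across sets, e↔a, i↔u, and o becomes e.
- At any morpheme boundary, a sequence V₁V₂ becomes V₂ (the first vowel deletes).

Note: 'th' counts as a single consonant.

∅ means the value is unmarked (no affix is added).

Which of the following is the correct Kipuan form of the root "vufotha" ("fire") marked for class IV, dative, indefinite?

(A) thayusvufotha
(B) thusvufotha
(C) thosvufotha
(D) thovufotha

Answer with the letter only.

Attach noun class class IV us- → usvufotha.
case = dative: zero marking, form stays usvufotha.
Attach definiteness indefinite tho- → thousvufotha.
Vowel harmony: no change.
Apply vowel deletion: thousvufotha → thusvufotha.
So the correct form is thusvufotha, option (B).
(C) thosvufotha is wrong: it uses class I instead of class IV for noun class.
(D) thovufotha is wrong: it uses class II instead of class IV for noun class.
(A) thayusvufotha is wrong: it uses genitive instead of dative for case.

B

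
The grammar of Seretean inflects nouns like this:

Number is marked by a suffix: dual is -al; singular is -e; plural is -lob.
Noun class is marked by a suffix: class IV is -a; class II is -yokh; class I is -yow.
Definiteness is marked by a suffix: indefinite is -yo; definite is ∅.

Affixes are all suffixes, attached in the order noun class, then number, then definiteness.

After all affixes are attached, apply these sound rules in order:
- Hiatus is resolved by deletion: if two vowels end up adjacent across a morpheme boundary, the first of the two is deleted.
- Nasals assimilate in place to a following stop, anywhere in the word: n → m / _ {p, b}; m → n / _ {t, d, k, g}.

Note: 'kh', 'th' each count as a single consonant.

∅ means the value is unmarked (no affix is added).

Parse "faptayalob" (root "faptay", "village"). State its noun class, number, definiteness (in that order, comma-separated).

Segment: faptay-a-lob.
noun class: -a → class IV.
number: -lob → plural.
definiteness: ∅ → definite.

class IV, plural, definite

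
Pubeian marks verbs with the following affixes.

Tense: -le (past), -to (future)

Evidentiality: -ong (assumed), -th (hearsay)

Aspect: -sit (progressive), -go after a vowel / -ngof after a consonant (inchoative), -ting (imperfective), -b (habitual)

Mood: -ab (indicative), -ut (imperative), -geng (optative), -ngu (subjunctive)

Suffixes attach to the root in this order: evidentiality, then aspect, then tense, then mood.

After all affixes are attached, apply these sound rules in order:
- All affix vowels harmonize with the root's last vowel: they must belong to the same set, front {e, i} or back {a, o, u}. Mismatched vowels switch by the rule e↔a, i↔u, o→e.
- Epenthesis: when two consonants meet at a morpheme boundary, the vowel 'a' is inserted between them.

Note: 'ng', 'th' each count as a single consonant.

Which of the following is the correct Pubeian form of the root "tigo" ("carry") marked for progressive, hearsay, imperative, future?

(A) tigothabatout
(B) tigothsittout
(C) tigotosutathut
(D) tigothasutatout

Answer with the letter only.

D

Attach evidentiality hearsay -th → tigoth.
Attach aspect progressive -sit → tigothsit.
Attach tense future -to → tigothsitto.
Attach mood imperative -ut → tigothsittout.
Apply vowel harmony: tigothsittout → tigothsuttout.
Apply epenthesis: tigothsuttout → tigothasutatout.
So the correct form is tigothasutatout, option (D).
(C) tigotosutathut is wrong: it has the affixes in the wrong order.
(B) tigothsittout is wrong: it fails to apply the sound rule(s).
(A) tigothabatout is wrong: it uses habitual instead of progressive for aspect.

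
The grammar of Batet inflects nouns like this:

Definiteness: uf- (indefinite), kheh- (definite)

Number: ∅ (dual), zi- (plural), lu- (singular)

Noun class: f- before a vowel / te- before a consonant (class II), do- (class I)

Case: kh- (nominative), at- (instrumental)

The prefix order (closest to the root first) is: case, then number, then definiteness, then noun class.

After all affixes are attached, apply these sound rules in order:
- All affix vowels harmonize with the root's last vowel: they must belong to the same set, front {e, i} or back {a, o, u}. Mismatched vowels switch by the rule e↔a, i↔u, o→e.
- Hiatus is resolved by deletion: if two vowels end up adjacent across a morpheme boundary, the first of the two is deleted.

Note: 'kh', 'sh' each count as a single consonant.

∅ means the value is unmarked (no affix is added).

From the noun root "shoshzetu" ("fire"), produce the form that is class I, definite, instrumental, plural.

Attach case instrumental at- → atshoshzetu.
Attach number plural zi- → ziatshoshzetu.
Attach definiteness definite kheh- → khehziatshoshzetu.
Attach noun class class I do- → dokhehziatshoshzetu.
Apply vowel harmony: dokhehziatshoshzetu → dokhahzuatshoshzetu.
Apply vowel deletion: dokhahzuatshoshzetu → dokhahzatshoshzetu.

dokhahzatshoshzetu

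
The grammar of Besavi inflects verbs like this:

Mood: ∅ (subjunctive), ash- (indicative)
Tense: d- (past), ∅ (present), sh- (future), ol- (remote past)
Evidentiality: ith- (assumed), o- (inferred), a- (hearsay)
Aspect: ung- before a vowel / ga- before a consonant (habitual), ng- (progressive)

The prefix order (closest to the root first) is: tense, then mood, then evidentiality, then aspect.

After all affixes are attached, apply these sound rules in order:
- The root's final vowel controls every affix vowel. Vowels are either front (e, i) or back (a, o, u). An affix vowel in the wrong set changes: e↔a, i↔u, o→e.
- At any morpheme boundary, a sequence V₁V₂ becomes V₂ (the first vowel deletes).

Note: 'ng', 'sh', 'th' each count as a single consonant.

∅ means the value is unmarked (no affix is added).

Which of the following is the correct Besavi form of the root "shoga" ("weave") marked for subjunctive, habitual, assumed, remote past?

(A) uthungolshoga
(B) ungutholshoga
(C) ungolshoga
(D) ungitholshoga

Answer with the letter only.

B

Attach tense remote past ol- → olshoga.
mood = subjunctive: zero marking, form stays olshoga.
Attach evidentiality assumed ith- → itholshoga.
Attach aspect habitual ung- (before vowel 'i') → ungitholshoga.
Apply vowel harmony: ungitholshoga → ungutholshoga.
Vowel deletion: no change.
So the correct form is ungutholshoga, option (B).
(C) ungolshoga is wrong: it uses inferred instead of assumed for evidentiality.
(A) uthungolshoga is wrong: it has the affixes in the wrong order.
(D) ungitholshoga is wrong: it fails to apply the sound rule(s).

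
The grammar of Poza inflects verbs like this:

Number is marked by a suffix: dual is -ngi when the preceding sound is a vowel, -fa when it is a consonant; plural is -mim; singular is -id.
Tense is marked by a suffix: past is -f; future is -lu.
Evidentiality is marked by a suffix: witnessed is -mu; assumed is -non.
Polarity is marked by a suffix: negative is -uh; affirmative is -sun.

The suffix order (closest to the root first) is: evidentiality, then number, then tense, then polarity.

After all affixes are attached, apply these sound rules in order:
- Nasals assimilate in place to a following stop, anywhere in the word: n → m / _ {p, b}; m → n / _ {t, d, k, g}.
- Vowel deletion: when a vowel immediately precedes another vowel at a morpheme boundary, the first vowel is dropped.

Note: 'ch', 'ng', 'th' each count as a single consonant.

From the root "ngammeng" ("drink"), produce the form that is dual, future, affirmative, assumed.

ngammengnonfalusun

Attach evidentiality assumed -non → ngammengnon.
Attach number dual -fa (after consonant 'n') → ngammengnonfa.
Attach tense future -lu → ngammengnonfalu.
Attach polarity affirmative -sun → ngammengnonfalusun.
Nasal assimilation: no change.
Vowel deletion: no change.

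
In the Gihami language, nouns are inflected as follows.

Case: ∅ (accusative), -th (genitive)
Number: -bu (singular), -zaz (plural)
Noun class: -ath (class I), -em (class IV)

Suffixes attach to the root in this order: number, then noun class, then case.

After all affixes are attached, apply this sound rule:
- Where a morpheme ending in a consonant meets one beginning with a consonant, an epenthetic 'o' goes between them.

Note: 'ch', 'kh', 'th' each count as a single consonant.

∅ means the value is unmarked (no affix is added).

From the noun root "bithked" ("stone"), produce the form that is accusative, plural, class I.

Attach number plural -zaz → bithkedzaz.
Attach noun class class I -ath → bithkedzazath.
case = accusative: zero marking, form stays bithkedzazath.
Apply epenthesis: bithkedzazath → bithkedozazath.

bithkedozazath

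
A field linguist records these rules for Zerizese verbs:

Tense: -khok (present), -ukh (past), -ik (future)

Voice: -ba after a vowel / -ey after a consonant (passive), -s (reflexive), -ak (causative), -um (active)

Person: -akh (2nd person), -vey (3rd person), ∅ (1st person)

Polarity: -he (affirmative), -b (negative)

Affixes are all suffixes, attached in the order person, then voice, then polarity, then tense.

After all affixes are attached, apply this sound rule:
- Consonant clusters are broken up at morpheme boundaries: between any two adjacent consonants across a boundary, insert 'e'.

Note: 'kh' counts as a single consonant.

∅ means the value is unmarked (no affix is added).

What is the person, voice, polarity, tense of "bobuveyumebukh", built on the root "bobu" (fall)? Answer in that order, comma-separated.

3rd person, active, negative, past

Segment: bobu-vey-um-b-ukh.
person: -vey → 3rd person.
voice: -um → active.
polarity: -b → negative.
tense: -ukh → past.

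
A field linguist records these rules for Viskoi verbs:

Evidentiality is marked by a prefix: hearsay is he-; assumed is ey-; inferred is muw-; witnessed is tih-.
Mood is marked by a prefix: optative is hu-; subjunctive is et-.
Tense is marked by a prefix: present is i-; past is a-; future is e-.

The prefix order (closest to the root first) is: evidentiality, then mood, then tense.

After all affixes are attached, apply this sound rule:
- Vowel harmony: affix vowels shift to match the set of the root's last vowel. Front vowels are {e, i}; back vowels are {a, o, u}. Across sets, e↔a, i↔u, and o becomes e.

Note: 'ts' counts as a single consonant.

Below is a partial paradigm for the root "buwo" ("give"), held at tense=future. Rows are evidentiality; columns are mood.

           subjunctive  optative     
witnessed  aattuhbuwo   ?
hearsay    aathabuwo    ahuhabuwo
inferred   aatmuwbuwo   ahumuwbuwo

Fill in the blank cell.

ahutuhbuwo

Attach evidentiality witnessed tih- → tihbuwo.
Attach mood optative hu- → hutihbuwo.
Attach tense future e- → ehutihbuwo.
Apply vowel harmony: ehutihbuwo → ahutuhbuwo.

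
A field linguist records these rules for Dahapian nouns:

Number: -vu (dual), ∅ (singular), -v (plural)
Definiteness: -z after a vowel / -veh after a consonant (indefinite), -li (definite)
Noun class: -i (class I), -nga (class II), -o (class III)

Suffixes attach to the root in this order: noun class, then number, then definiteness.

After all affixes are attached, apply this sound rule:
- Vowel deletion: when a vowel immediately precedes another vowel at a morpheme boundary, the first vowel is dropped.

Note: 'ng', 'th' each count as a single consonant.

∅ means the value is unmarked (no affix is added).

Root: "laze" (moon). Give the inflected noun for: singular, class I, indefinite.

Attach noun class class I -i → lazei.
number = singular: zero marking, form stays lazei.
Attach definiteness indefinite -z (after vowel 'i') → lazeiz.
Apply vowel deletion: lazeiz → laziz.

laziz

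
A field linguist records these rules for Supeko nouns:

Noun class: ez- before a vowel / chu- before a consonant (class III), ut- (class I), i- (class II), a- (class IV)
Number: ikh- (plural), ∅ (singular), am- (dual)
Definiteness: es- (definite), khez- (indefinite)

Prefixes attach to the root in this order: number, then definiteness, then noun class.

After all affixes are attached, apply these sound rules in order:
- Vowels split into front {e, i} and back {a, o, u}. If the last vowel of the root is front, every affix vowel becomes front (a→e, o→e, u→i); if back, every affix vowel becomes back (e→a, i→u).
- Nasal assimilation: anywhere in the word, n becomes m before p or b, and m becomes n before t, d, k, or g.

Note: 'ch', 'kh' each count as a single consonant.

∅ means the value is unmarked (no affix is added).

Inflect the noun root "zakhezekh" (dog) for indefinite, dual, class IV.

Attach number dual am- → amzakhezekh.
Attach definiteness indefinite khez- → khezamzakhezekh.
Attach noun class class IV a- → akhezamzakhezekh.
Apply vowel harmony: akhezamzakhezekh → ekhezemzakhezekh.
Nasal assimilation: no change.

ekhezemzakhezekh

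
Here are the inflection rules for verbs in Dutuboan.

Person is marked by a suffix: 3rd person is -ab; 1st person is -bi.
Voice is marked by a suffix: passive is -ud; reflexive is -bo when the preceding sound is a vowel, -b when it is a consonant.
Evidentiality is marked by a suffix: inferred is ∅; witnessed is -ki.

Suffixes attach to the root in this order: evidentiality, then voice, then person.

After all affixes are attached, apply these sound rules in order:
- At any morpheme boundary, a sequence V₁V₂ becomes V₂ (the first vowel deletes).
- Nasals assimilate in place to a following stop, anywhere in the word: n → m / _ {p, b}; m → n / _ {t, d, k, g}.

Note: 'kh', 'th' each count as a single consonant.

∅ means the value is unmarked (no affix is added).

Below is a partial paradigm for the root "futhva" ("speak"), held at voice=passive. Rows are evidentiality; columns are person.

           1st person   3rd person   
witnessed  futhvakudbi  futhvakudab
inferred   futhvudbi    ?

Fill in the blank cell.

futhvudab

evidentiality = inferred: zero marking, form stays futhva.
Attach voice passive -ud → futhvaud.
Attach person 3rd person -ab → futhvaudab.
Apply vowel deletion: futhvaudab → futhvudab.
Nasal assimilation: no change.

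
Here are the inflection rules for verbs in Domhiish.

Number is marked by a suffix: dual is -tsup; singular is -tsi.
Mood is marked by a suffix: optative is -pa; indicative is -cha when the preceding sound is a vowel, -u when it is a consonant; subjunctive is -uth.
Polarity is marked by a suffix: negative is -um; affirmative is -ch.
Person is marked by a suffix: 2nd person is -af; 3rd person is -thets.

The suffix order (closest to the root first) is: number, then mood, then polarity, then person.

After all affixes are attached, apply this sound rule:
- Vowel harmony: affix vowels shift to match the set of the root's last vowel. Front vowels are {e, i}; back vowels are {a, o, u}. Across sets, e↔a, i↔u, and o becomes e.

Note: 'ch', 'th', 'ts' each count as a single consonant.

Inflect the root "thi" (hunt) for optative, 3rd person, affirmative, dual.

Attach number dual -tsup → thitsup.
Attach mood optative -pa → thitsuppa.
Attach polarity affirmative -ch → thitsuppach.
Attach person 3rd person -thets → thitsuppachthets.
Apply vowel harmony: thitsuppachthets → thitsippechthets.

thitsippechthets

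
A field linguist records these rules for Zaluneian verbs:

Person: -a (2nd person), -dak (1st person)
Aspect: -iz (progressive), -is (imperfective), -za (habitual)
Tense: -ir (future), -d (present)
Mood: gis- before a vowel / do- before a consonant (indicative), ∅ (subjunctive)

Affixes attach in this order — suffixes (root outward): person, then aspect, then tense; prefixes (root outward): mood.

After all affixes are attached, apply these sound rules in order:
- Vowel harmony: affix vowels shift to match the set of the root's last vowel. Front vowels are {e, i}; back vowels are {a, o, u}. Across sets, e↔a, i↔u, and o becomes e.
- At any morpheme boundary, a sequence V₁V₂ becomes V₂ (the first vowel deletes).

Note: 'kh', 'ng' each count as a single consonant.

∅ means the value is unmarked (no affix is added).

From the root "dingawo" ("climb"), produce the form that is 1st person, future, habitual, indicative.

dodingawodakzur

Attach mood indicative do- (before consonant 'd') → dodingawo.
Attach person 1st person -dak → dodingawodak.
Attach aspect habitual -za → dodingawodakza.
Attach tense future -ir → dodingawodakzair.
Apply vowel harmony: dodingawodakzair → dodingawodakzaur.
Apply vowel deletion: dodingawodakzaur → dodingawodakzur.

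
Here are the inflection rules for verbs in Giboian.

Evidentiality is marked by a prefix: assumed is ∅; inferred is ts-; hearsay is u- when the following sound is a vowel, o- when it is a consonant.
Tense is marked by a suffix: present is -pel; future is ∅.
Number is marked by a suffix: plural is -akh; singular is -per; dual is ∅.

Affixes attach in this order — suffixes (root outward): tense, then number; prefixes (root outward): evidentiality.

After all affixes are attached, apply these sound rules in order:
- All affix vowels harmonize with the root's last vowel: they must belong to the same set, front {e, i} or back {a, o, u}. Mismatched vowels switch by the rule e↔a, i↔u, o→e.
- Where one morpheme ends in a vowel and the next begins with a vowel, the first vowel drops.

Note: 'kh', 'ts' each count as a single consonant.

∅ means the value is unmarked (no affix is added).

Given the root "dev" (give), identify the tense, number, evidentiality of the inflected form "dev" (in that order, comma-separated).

Segment: dev.
tense: ∅ → future.
number: ∅ → dual.
evidentiality: ∅ → assumed.

future, dual, assumed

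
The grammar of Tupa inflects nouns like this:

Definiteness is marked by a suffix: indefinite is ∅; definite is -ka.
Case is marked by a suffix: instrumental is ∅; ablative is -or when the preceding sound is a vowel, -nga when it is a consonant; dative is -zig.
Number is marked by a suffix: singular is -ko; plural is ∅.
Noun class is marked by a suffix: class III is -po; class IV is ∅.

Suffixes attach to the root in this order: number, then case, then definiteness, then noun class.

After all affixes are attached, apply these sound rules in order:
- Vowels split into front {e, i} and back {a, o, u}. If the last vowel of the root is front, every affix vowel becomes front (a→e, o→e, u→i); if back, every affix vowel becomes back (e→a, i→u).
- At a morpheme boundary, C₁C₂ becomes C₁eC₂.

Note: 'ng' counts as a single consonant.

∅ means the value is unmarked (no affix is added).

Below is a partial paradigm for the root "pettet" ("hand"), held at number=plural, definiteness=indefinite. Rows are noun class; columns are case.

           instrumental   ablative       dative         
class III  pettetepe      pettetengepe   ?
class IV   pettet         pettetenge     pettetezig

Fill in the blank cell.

number = plural: zero marking, form stays pettet.
Attach case dative -zig → pettetzig.
definiteness = indefinite: zero marking, form stays pettetzig.
Attach noun class class III -po → pettetzigpo.
Apply vowel harmony: pettetzigpo → pettetzigpe.
Apply epenthesis: pettetzigpe → pettetezigepe.

pettetezigepe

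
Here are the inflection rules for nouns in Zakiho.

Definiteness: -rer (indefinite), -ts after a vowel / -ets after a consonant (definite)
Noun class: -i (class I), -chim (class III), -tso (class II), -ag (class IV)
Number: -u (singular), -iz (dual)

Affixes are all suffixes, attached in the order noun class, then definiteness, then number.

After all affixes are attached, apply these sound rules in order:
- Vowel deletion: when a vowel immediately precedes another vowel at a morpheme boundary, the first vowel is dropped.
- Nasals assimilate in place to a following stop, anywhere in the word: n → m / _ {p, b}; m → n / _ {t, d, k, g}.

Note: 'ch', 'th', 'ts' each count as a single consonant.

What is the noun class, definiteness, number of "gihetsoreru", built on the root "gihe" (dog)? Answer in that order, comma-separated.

Segment: gihe-tso-rer-u.
noun class: -tso → class II.
definiteness: -rer → indefinite.
number: -u → singular.

class II, indefinite, singular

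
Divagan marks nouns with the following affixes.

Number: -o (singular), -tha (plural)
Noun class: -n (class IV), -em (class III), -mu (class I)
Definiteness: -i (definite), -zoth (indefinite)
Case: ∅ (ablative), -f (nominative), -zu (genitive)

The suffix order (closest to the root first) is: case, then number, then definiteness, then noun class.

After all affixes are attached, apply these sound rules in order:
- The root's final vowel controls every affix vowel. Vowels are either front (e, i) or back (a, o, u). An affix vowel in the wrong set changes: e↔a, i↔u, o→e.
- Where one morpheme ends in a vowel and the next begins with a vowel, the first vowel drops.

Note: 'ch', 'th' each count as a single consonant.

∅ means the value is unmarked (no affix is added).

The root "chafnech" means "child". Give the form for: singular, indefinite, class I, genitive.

Attach case genitive -zu → chafnechzu.
Attach number singular -o → chafnechzuo.
Attach definiteness indefinite -zoth → chafnechzuozoth.
Attach noun class class I -mu → chafnechzuozothmu.
Apply vowel harmony: chafnechzuozothmu → chafnechziezethmi.
Apply vowel deletion: chafnechziezethmi → chafnechzezethmi.

chafnechzezethmi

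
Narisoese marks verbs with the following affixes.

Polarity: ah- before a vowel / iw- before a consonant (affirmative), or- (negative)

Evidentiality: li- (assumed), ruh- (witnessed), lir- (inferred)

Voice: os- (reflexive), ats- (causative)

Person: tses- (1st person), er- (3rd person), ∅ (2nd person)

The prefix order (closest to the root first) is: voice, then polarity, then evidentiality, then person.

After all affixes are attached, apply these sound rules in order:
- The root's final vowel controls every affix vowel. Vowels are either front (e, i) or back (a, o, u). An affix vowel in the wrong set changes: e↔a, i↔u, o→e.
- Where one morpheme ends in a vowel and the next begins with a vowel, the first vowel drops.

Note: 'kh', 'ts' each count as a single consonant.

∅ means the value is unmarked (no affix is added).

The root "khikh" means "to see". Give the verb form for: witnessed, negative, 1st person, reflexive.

tsesrihereskhikh

Attach voice reflexive os- → oskhikh.
Attach polarity negative or- → oroskhikh.
Attach evidentiality witnessed ruh- → ruhoroskhikh.
Attach person 1st person tses- → tsesruhoroskhikh.
Apply vowel harmony: tsesruhoroskhikh → tsesrihereskhikh.
Vowel deletion: no change.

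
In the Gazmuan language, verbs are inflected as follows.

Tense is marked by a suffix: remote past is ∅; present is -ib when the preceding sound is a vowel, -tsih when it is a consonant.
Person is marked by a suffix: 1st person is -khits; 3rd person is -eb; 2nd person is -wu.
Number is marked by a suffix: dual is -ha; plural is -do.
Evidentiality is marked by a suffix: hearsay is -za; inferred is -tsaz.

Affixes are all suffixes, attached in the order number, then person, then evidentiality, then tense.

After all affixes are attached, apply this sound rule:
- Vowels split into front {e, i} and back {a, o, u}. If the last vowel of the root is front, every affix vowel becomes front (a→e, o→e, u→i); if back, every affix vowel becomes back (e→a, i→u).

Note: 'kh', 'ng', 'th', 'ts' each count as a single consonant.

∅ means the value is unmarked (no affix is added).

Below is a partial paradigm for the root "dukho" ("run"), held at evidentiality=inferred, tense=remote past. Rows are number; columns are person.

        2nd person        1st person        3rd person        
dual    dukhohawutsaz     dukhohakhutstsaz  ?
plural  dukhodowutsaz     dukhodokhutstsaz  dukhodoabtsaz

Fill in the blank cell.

dukhohaabtsaz

Attach number dual -ha → dukhoha.
Attach person 3rd person -eb → dukhohaeb.
Attach evidentiality inferred -tsaz → dukhohaebtsaz.
tense = remote past: zero marking, form stays dukhohaebtsaz.
Apply vowel harmony: dukhohaebtsaz → dukhohaabtsaz.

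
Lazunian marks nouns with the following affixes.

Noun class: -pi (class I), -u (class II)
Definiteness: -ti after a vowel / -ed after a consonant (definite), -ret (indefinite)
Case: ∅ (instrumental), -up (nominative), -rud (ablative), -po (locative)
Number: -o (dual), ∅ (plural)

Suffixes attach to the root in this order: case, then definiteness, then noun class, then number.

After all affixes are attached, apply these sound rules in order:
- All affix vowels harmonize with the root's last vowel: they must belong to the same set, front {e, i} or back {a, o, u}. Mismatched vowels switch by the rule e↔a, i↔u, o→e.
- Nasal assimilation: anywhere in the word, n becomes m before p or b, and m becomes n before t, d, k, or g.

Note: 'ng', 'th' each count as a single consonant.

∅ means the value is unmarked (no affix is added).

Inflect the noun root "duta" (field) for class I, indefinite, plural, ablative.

Attach case ablative -rud → dutarud.
Attach definiteness indefinite -ret → dutarudret.
Attach noun class class I -pi → dutarudretpi.
number = plural: zero marking, form stays dutarudretpi.
Apply vowel harmony: dutarudretpi → dutarudratpu.
Nasal assimilation: no change.

dutarudratpu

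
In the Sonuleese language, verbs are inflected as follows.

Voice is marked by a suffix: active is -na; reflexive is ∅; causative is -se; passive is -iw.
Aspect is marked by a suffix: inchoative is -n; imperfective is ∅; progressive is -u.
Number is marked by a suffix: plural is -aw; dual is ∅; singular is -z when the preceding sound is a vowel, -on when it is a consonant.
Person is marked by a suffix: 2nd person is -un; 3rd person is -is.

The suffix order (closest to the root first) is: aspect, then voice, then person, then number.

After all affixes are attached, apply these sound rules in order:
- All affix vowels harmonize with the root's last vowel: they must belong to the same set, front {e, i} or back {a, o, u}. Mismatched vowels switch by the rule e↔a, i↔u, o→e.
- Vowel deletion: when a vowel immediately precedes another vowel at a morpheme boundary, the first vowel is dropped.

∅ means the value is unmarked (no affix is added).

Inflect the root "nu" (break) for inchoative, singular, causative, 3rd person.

Attach aspect inchoative -n → nun.
Attach voice causative -se → nunse.
Attach person 3rd person -is → nunseis.
Attach number singular -on (after consonant 's') → nunseison.
Apply vowel harmony: nunseison → nunsauson.
Apply vowel deletion: nunsauson → nunsuson.

nunsuson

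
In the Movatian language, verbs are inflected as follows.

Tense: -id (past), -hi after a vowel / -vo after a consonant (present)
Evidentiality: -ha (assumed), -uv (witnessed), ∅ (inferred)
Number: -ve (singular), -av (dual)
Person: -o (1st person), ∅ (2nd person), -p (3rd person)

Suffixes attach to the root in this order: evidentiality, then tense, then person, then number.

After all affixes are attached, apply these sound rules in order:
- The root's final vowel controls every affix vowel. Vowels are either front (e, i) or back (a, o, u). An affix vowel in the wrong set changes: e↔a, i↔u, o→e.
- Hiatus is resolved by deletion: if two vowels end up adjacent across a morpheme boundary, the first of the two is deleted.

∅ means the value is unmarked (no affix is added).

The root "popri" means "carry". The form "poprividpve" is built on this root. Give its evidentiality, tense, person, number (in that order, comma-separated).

witnessed, past, 3rd person, singular

Segment: popri-uv-id-p-ve.
evidentiality: -uv → witnessed.
tense: -id → past.
person: -p → 3rd person.
number: -ve → singular.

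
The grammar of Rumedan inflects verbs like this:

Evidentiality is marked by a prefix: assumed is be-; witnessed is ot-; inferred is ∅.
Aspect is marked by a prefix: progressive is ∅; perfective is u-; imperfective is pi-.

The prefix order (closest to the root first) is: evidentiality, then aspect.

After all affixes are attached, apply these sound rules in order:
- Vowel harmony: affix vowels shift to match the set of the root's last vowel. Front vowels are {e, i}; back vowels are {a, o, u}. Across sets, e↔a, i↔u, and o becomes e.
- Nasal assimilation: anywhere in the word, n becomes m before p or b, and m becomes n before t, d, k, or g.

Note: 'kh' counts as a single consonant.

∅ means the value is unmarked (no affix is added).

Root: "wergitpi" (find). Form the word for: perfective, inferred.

evidentiality = inferred: zero marking, form stays wergitpi.
Attach aspect perfective u- → uwergitpi.
Apply vowel harmony: uwergitpi → iwergitpi.
Nasal assimilation: no change.

iwergitpi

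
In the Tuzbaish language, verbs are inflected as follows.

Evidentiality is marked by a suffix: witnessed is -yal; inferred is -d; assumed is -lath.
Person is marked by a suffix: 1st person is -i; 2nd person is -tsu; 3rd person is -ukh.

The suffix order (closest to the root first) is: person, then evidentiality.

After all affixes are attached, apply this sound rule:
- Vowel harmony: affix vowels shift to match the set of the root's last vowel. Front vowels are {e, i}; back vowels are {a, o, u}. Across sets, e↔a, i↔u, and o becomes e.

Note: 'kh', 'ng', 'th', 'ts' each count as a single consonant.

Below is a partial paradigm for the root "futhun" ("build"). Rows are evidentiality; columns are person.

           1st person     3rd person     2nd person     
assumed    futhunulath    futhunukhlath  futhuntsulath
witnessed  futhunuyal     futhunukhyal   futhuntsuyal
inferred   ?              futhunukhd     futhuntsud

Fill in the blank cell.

Attach person 1st person -i → futhuni.
Attach evidentiality inferred -d → futhunid.
Apply vowel harmony: futhunid → futhunud.

futhunud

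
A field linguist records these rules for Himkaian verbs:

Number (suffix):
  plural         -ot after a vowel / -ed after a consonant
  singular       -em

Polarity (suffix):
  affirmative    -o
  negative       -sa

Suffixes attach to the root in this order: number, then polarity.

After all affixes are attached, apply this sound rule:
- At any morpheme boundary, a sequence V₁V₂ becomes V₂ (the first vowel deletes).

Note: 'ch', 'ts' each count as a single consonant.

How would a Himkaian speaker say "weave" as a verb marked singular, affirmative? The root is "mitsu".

Attach number singular -em → mitsuem.
Attach polarity affirmative -o → mitsuemo.
Apply vowel deletion: mitsuemo → mitsemo.

mitsemo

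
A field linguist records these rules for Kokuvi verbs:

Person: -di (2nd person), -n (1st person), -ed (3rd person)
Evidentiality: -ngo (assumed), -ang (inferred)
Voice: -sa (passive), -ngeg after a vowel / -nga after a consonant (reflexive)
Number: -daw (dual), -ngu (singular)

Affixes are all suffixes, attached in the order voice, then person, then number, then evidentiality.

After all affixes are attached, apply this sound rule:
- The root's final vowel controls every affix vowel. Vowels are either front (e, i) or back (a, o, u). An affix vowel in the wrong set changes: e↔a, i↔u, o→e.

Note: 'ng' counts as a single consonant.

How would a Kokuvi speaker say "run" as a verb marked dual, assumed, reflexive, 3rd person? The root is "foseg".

fosegngeeddewnge

Attach voice reflexive -nga (after consonant 'g') → fosegnga.
Attach person 3rd person -ed → fosegngaed.
Attach number dual -daw → fosegngaeddaw.
Attach evidentiality assumed -ngo → fosegngaeddawngo.
Apply vowel harmony: fosegngaeddawngo → fosegngeeddewnge.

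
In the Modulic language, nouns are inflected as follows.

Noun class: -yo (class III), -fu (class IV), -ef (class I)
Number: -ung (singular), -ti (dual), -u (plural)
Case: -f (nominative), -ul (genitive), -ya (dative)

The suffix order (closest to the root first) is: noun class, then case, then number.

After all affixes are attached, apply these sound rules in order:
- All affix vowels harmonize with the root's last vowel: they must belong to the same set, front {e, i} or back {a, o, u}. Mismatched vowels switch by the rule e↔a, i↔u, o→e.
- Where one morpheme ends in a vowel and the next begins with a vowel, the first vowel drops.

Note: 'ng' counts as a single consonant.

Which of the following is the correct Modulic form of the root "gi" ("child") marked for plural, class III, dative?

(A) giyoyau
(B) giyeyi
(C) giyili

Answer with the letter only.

B

Attach noun class class III -yo → giyo.
Attach case dative -ya → giyoya.
Attach number plural -u → giyoyau.
Apply vowel harmony: giyoyau → giyeyei.
Apply vowel deletion: giyeyei → giyeyi.
So the correct form is giyeyi, option (B).
(C) giyili is wrong: it uses genitive instead of dative for case.
(A) giyoyau is wrong: it fails to apply the sound rule(s).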